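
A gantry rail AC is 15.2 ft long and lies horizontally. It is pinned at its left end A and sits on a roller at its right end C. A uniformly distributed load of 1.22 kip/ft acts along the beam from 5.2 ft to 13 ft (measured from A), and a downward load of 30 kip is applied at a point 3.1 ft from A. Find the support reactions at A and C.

Resultant of the distributed load: 1.22 × 7.8 = 9.516 kip at 9.1 ft from A.
Moments about A: C_y·15.2 − (1.22·7.8)·9.1 − 30·3.1 = 0 → C_y = 179.5956/15.2 = 11.8155 ≈ 11.82 kip.
ΣF_y = 0: A_y + 11.8155 − 1.22·7.8 − 30 = 0 → A_y = 27.70 kip.
ΣF_x = 0: no horizontal applied forces, so A_x = 0.

A_x = 0, A_y = 27.70 kip, C_y = 11.82 kip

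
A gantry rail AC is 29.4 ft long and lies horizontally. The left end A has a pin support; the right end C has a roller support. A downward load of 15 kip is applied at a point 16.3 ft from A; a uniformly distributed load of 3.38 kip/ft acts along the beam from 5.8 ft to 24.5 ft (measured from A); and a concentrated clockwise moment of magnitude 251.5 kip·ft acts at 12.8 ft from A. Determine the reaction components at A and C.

A_x = 0, A_y = 28.76 kip, C_y = 49.44 kip

Resultant of the distributed load: 3.38 × 18.7 = 63.206 kip at 15.15 ft from A.
Moments about A: C_y·29.4 − 15·16.3 − (3.38·18.7)·15.15 − 251.5 = 0 → C_y = 1453.5709/29.4 = 49.4412 ≈ 49.44 kip.
ΣF_y = 0: A_y + 49.4412 − 15 − 3.38·18.7 = 0 → A_y = 28.76 kip.
ΣF_x = 0: no horizontal applied forces, so A_x = 0.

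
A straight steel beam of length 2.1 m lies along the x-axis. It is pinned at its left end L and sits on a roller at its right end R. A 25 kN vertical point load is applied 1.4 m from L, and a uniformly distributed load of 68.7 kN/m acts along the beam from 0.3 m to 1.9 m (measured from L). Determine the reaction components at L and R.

L_x = 0, L_y = 60.68 kN, R_y = 74.24 kN

Resultant of the distributed load: 68.7 × 1.6 = 109.92 kN at 1.1 m from L.
Moments about L: R_y·2.1 − 25·1.4 − (68.7·1.6)·1.1 = 0 → R_y = 155.912/2.1 = 74.2438 ≈ 74.24 kN.
ΣF_y = 0: L_y + 74.2438 − 25 − 68.7·1.6 = 0 → L_y = 60.68 kN.
ΣF_x = 0: no horizontal applied forces, so L_x = 0.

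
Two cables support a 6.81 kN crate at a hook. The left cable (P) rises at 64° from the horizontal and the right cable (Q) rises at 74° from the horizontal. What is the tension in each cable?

ΣF_x = 0: −T_P·cos64° + T_Q·cos74° = 0 → T_Q = 1.59039·T_P.
ΣF_y = 0: T_P·sin64° + T_Q·sin74° = 6.81.
Substitute: T_P·(0.898794 + 1.59039·0.961262) = 6.81 → T_P = 2.80527 ≈ 2.805 kN.
Then T_Q = 1.59039 × 2.80527 = 4.461 kN.

T_P = 2.805 kN, T_Q = 4.461 kN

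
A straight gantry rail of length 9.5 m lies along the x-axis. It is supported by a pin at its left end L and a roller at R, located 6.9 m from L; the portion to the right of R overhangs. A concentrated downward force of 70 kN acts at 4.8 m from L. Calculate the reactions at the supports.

Moments about L: R_y·6.9 − 70·4.8 = 0 → R_y = 336/6.9 = 48.6957 ≈ 48.70 kN.
ΣF_y = 0: L_y + 48.6957 − 70 = 0 → L_y = 21.30 kN.
ΣF_x = 0: no horizontal applied forces, so L_x = 0.

L_x = 0, L_y = 21.30 kN, R_y = 48.70 kN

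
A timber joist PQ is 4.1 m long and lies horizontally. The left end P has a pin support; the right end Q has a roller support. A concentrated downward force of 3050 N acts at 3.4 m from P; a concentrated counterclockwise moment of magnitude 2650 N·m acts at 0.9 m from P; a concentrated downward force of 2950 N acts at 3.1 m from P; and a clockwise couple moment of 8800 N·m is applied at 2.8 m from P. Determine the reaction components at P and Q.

ΣM about P: Q_y·4.1 − 3050·3.4 + 2650 − 2950·3.1 − 8800 = 0 → Q_y = 25665/4.1 = 6259.76 ≈ 6260 N.
ΣF_y = 0: P_y + 6259.76 − 3050 − 2950 = 0 → P_y = -259.8 N.
ΣF_x = 0: no horizontal applied forces, so P_x = 0.

P_x = 0, P_y = -259.8 N, Q_y = 6260 N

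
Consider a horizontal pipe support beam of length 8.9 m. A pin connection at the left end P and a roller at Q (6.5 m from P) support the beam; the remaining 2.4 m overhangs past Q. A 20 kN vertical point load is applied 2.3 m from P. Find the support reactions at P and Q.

Taking moments about P: Q_y·6.5 − 20·2.3 = 0 → Q_y = 46/6.5 = 7.07692 ≈ 7.077 kN.
ΣF_y = 0: P_y + 7.07692 − 20 = 0 → P_y = 12.92 kN.
ΣF_x = 0: no horizontal applied forces, so P_x = 0.

P_x = 0, P_y = 12.92 kN, Q_y = 7.077 kN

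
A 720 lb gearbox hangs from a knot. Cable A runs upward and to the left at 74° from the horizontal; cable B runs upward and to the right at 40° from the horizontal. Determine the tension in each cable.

T_A = 603.7 lb, T_B = 217.2 lb

ΣF_x = 0: −T_A·cos74° + T_B·cos40° = 0 → T_B = 0.359819·T_A.
ΣF_y = 0: T_A·sin74° + T_B·sin40° = 720.
Substitute: T_A·(0.961262 + 0.359819·0.642788) = 720 → T_A = 603.749 ≈ 603.7 lb.
Then T_B = 0.359819 × 603.749 = 217.2 lb.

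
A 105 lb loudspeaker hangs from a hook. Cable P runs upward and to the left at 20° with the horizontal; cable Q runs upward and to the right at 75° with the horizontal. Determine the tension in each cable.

ΣF_x = 0: −T_P·cos20° + T_Q·cos75° = 0 → T_Q = 3.63069·T_P.
ΣF_y = 0: T_P·sin20° + T_Q·sin75° = 105.
Substitute: T_P·(0.34202 + 3.63069·0.965926) = 105 → T_P = 27.2798 ≈ 27.28 lb.
Then T_Q = 3.63069 × 27.2798 = 99.04 lb.

T_P = 27.28 lb, T_Q = 99.04 lb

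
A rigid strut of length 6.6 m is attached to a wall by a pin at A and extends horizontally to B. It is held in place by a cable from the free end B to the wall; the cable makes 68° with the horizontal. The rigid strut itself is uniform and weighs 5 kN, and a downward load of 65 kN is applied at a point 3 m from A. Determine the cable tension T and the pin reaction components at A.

ΣM about A: T·sin68°·6.6 − 5·3.3 − 65·3 = 0 → T = 211.5/(6.6·0.927184) = 34.5621 ≈ 34.56 kN.
ΣF_x = 0: A_x − T·cos68° = 0 → A_x = 34.5621 × 0.374607 = 12.95 kN.
ΣF_y = 0: A_y + T·sin68° − 5 − 65 = 0 → A_y = 70 − 34.5621 × 0.927184 = 37.95 kN.

T = 34.56 kN, A_x = 12.95 kN, A_y = 37.95 kN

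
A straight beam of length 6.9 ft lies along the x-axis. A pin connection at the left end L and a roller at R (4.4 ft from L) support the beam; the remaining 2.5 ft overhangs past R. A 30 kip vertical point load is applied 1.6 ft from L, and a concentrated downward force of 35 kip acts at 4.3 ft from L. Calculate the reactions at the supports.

L_x = 0, L_y = 19.89 kip, R_y = 45.11 kip

ΣM about L: R_y·4.4 − 30·1.6 − 35·4.3 = 0 → R_y = 198.5/4.4 = 45.1136 ≈ 45.11 kip.
ΣF_y = 0: L_y + 45.1136 − 30 − 35 = 0 → L_y = 19.89 kip.
ΣF_x = 0: no horizontal applied forces, so L_x = 0.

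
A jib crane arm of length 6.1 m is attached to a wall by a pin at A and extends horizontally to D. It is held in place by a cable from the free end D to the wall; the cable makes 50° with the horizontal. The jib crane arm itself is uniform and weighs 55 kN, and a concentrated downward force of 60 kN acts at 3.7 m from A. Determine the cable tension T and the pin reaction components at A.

ΣM about A: T·sin50°·6.1 − 55·3.05 − 60·3.7 = 0 → T = 389.75/(6.1·0.766044) = 83.407 ≈ 83.41 kN.
ΣF_x = 0: A_x − T·cos50° = 0 → A_x = 83.407 × 0.642788 = 53.61 kN.
ΣF_y = 0: A_y + T·sin50° − 55 − 60 = 0 → A_y = 115 − 83.407 × 0.766044 = 51.11 kN.

T = 83.41 kN, A_x = 53.61 kN, A_y = 51.11 kN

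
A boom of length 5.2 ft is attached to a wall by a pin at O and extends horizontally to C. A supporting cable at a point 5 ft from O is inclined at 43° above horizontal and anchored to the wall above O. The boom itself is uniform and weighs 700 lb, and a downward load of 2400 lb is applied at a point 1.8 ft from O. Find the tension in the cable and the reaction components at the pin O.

ΣM about O: T·sin43°·5 − 700·2.6 − 2400·1.8 = 0 → T = 6140/(5·0.681998) = 1800.59 ≈ 1801 lb.
ΣF_x = 0: O_x − T·cos43° = 0 → O_x = 1800.59 × 0.731354 = 1317 lb.
ΣF_y = 0: O_y + T·sin43° − 700 − 2400 = 0 → O_y = 3100 − 1800.59 × 0.681998 = 1872 lb.

T = 1801 lb, O_x = 1317 lb, O_y = 1872 lb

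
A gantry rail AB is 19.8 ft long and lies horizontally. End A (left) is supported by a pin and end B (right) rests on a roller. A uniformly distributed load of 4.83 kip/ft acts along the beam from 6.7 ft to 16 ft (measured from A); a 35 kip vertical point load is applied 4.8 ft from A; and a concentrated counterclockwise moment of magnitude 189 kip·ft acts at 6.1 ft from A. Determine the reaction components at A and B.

Resultant of the distributed load: 4.83 × 9.3 = 44.919 kip at 11.35 ft from A.
Taking moments about A: B_y·19.8 − (4.83·9.3)·11.35 − 35·4.8 + 189 = 0 → B_y = 488.83065/19.8 = 24.6884 ≈ 24.69 kip.
ΣF_y = 0: A_y + 24.6884 − 4.83·9.3 − 35 = 0 → A_y = 55.23 kip.
ΣF_x = 0: no horizontal applied forces, so A_x = 0.

A_x = 0, A_y = 55.23 kip, B_y = 24.69 kip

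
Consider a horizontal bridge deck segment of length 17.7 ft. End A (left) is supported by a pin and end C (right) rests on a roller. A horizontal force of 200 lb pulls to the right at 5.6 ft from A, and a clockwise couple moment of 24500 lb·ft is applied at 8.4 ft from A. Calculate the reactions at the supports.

Taking moments about A: C_y·17.7 − 24500 = 0 → C_y = 24500/17.7 = 1384.18 ≈ 1384 lb.
ΣF_y = 0: A_y + 1384.18  = 0 → A_y = -1384 lb.
ΣF_x = 0: A_x + 200 = 0 → A_x = -200.0 lb.

A_x = -200.0 lb, A_y = -1384 lb, C_y = 1384 lb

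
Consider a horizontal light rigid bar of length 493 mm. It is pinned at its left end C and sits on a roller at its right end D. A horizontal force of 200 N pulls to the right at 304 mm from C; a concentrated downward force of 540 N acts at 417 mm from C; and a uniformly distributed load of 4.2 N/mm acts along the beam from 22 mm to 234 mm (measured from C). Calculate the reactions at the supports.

C_x = -200.0 N, C_y = 742.5 N, D_y = 687.9 N

Resultant of the distributed load: 4.2 × 212 = 890.4 N at 128 mm from C.
ΣM about C: D_y·493 − 540·417 − (4.2·212)·128 = 0 → D_y = 339151.2/493 = 687.933 ≈ 687.9 N.
ΣF_y = 0: C_y + 687.933 − 540 − 4.2·212 = 0 → C_y = 742.5 N.
ΣF_x = 0: C_x + 200 = 0 → C_x = -200.0 N.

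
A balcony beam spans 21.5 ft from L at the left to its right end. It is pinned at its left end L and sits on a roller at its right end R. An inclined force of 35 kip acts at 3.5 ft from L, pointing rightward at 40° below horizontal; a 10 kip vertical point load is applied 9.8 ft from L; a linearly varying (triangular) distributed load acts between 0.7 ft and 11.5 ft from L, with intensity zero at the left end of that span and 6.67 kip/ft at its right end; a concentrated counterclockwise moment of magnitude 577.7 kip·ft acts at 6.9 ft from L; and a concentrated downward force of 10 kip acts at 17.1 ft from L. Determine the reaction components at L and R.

Resultant of the triangular load: ½ × 6.67 × 10.8 = 36.018 kip, acting at 7.9 ft from L (one-third of the span from the peak).
Moments about L: R_y·21.5 − 35·sin40°·3.5 − 10·9.8 − (½·6.67·10.8)·7.9 + 577.7 − 10·17.1 = 0 → R_y = 54.5837/21.5 = 2.53878 ≈ 2.539 kip.
ΣF_y = 0: L_y + 2.53878 − 35·sin40° − 10 − ½·6.67·10.8 − 10 = 0 → L_y = 75.98 kip.
ΣF_x = 0: L_x + 35·cos40° = 0 → L_x = -26.81 kip.

L_x = -26.81 kip, L_y = 75.98 kip, R_y = 2.539 kip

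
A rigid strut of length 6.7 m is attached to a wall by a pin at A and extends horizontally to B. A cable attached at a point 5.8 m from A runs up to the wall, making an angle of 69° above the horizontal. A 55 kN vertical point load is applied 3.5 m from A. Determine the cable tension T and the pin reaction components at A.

ΣM about A: T·sin69°·5.8 − 55·3.5 = 0 → T = 192.5/(5.8·0.93358) = 35.5509 ≈ 35.55 kN.
ΣF_x = 0: A_x − T·cos69° = 0 → A_x = 35.5509 × 0.358368 = 12.74 kN.
ΣF_y = 0: A_y + T·sin69° − 55 = 0 → A_y = 55 − 35.5509 × 0.93358 = 21.81 kN.

T = 35.55 kN, A_x = 12.74 kN, A_y = 21.81 kN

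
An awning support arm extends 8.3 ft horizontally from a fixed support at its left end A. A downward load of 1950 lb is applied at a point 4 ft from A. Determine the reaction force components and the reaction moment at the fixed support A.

ΣF_x = 0: A_x = 0.
ΣF_y = 0: A_y − 1950 = 0 → A_y = 1950 lb.
ΣM about A: M_A − 1950·4 = 0 → M_A = 7800 lb·ft.

A_x = 0, A_y = 1950 lb, M_A = 7800 lb·ft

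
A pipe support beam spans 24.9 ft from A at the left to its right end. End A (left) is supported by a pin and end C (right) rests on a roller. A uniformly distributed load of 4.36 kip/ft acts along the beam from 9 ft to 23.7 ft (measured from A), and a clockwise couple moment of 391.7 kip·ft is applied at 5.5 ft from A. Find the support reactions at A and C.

Resultant of the distributed load: 4.36 × 14.7 = 64.092 kip at 16.35 ft from A.
ΣM about A: C_y·24.9 − (4.36·14.7)·16.35 − 391.7 = 0 → C_y = 1439.6042/24.9 = 57.8154 ≈ 57.82 kip.
ΣF_y = 0: A_y + 57.8154 − 4.36·14.7 = 0 → A_y = 6.277 kip.
ΣF_x = 0: no horizontal applied forces, so A_x = 0.

A_x = 0, A_y = 6.277 kip, C_y = 57.82 kip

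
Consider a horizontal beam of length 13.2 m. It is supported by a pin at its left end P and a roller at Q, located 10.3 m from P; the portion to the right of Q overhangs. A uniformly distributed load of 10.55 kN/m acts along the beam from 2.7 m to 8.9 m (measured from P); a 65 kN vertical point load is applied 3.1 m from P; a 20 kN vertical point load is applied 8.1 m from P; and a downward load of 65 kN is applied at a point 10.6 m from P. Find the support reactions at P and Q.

Resultant of the distributed load: 10.55 × 6.2 = 65.41 kN at 5.8 m from P.
ΣM about P: Q_y·10.3 − (10.55·6.2)·5.8 − 65·3.1 − 20·8.1 − 65·10.6 = 0 → Q_y = 1431.878/10.3 = 139.017 ≈ 139.0 kN.
ΣF_y = 0: P_y + 139.017 − 10.55·6.2 − 65 − 20 − 65 = 0 → P_y = 76.39 kN.
ΣF_x = 0: no horizontal applied forces, so P_x = 0.

P_x = 0, P_y = 76.39 kN, Q_y = 139.0 kN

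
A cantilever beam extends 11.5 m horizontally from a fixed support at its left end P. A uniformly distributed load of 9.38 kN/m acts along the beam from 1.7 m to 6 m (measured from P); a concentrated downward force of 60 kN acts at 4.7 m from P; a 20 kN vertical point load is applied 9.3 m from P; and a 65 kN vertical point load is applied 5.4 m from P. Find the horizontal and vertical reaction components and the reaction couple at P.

P_x = 0, P_y = 185.3 kN, M_P = 974.3 kN·m

Resultant of the distributed load: 9.38 × 4.3 = 40.334 kN at 3.85 m from P.
ΣF_x = 0: P_x = 0.
ΣF_y = 0: P_y − 9.38·4.3 − 60 − 20 − 65 = 0 → P_y = 185.3 kN.
ΣM about P: M_P − (9.38·4.3)·3.85 − 60·4.7 − 20·9.3 − 65·5.4 = 0 → M_P = 974.3 kN·m.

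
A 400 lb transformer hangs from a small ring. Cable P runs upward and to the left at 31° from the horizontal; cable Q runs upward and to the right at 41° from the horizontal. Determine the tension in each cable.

T_P = 317.4 lb, T_Q = 360.5 lb

ΣF_x = 0: −T_P·cos31° + T_Q·cos41° = 0 → T_Q = 1.13576·T_P.
ΣF_y = 0: T_P·sin31° + T_Q·sin41° = 400.
Substitute: T_P·(0.515038 + 1.13576·0.656059) = 400 → T_P = 317.419 ≈ 317.4 lb.
Then T_Q = 1.13576 × 317.419 = 360.5 lb.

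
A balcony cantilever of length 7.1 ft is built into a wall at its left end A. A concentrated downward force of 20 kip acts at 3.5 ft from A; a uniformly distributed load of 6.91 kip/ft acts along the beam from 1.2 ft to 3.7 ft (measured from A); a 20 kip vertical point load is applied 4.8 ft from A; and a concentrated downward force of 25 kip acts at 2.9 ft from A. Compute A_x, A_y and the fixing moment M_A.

Resultant of the distributed load: 6.91 × 2.5 = 17.275 kip at 2.45 ft from A.
ΣF_x = 0: A_x = 0.
ΣF_y = 0: A_y − 20 − 6.91·2.5 − 20 − 25 = 0 → A_y = 82.28 kip.
ΣM about A: M_A − 20·3.5 − (6.91·2.5)·2.45 − 20·4.8 − 25·2.9 = 0 → M_A = 280.8 kip·ft.

A_x = 0, A_y = 82.28 kip, M_A = 280.8 kip·ft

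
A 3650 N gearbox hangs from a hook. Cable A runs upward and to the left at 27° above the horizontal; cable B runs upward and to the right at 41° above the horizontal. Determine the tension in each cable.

T_A = 2971 N, T_B = 3508 N

ΣF_x = 0: −T_A·cos27° + T_B·cos41° = 0 → T_B = 1.1806·T_A.
ΣF_y = 0: T_A·sin27° + T_B·sin41° = 3650.
Substitute: T_A·(0.45399 + 1.1806·0.656059) = 3650 → T_A = 2971.02 ≈ 2971 N.
Then T_B = 1.1806 × 2971.02 = 3508 N.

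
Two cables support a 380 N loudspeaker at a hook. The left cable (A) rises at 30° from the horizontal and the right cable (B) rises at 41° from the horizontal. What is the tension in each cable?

ΣF_x = 0: −T_A·cos30° + T_B·cos41° = 0 → T_B = 1.14749·T_A.
ΣF_y = 0: T_A·sin30° + T_B·sin41° = 380.
Substitute: T_A·(0.5 + 1.14749·0.656059) = 380 → T_A = 303.315 ≈ 303.3 N.
Then T_B = 1.14749 × 303.315 = 348.1 N.

T_A = 303.3 N, T_B = 348.1 N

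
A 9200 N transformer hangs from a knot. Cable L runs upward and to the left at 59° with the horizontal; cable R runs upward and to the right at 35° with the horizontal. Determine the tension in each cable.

ΣF_x = 0: −T_L·cos59° + T_R·cos35° = 0 → T_R = 0.628745·T_L.
ΣF_y = 0: T_L·sin59° + T_R·sin35° = 9200.
Substitute: T_L·(0.857167 + 0.628745·0.573576) = 9200 → T_L = 7554.61 ≈ 7555 N.
Then T_R = 0.628745 × 7554.61 = 4750 N.

T_L = 7555 N, T_R = 4750 N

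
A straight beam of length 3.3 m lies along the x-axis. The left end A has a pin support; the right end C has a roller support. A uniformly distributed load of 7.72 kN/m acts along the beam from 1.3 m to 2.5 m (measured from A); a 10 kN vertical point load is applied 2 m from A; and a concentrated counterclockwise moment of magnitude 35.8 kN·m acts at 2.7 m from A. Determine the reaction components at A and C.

Resultant of the distributed load: 7.72 × 1.2 = 9.264 kN at 1.9 m from A.
Moments about A: C_y·3.3 − (7.72·1.2)·1.9 − 10·2 + 35.8 = 0 → C_y = 1.8016/3.3 = 0.545939 ≈ 0.5459 kN.
ΣF_y = 0: A_y + 0.545939 − 7.72·1.2 − 10 = 0 → A_y = 18.72 kN.
ΣF_x = 0: no horizontal applied forces, so A_x = 0.

A_x = 0, A_y = 18.72 kN, C_y = 0.5459 kN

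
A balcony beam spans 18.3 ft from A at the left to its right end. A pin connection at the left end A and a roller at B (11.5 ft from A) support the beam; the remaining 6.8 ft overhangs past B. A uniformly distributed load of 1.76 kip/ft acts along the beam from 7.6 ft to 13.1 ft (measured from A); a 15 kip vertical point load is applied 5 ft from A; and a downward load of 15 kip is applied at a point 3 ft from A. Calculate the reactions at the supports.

Resultant of the distributed load: 1.76 × 5.5 = 9.68 kip at 10.35 ft from A.
ΣM about A: B_y·11.5 − (1.76·5.5)·10.35 − 15·5 − 15·3 = 0 → B_y = 220.188/11.5 = 19.1468 ≈ 19.15 kip.
ΣF_y = 0: A_y + 19.1468 − 1.76·5.5 − 15 − 15 = 0 → A_y = 20.53 kip.
ΣF_x = 0: no horizontal applied forces, so A_x = 0.

A_x = 0, A_y = 20.53 kip, B_y = 19.15 kip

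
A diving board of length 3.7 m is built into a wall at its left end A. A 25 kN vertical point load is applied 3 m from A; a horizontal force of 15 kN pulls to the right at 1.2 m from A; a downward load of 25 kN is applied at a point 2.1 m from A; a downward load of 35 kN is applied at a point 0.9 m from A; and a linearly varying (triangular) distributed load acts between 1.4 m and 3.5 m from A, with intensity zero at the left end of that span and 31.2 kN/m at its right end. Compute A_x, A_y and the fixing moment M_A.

Resultant of the triangular load: ½ × 31.2 × 2.1 = 32.76 kN, acting at 2.8 m from A (one-third of the span from the peak).
ΣF_x = 0: A_x + 15 = 0 → A_x = -15.00 kN.
ΣF_y = 0: A_y − 25 − 25 − 35 − ½·31.2·2.1 = 0 → A_y = 117.8 kN.
ΣM about A: M_A − 25·3 − 25·2.1 − 35·0.9 − (½·31.2·2.1)·2.8 = 0 → M_A = 250.7 kN·m.

A_x = -15.00 kN, A_y = 117.8 kN, M_A = 250.7 kN·m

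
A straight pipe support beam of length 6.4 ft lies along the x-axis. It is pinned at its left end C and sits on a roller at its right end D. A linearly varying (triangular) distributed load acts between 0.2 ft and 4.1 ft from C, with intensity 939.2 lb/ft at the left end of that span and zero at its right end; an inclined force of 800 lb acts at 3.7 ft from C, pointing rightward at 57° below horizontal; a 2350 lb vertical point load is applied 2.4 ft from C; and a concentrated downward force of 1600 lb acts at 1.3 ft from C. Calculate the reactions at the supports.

Resultant of the triangular load: ½ × 939.2 × 3.9 = 1831.44 lb, acting at 1.5 ft from C (one-third of the span from the peak).
ΣM about C: D_y·6.4 − (½·939.2·3.9)·1.5 − 800·sin57°·3.7 − 2350·2.4 − 1600·1.3 = 0 → D_y = 12949.6/6.4 = 2023.38 ≈ 2023 lb.
ΣF_y = 0: C_y + 2023.38 − ½·939.2·3.9 − 800·sin57° − 2350 − 1600 = 0 → C_y = 4429 lb.
ΣF_x = 0: C_x + 800·cos57° = 0 → C_x = -435.7 lb.

C_x = -435.7 lb, C_y = 4429 lb, D_y = 2023 lb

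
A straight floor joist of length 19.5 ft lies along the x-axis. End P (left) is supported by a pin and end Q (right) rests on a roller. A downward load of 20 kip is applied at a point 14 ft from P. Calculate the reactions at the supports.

Taking moments about P: Q_y·19.5 − 20·14 = 0 → Q_y = 280/19.5 = 14.359 ≈ 14.36 kip.
ΣF_y = 0: P_y + 14.359 − 20 = 0 → P_y = 5.641 kip.
ΣF_x = 0: no horizontal applied forces, so P_x = 0.

P_x = 0, P_y = 5.641 kip, Q_y = 14.36 kip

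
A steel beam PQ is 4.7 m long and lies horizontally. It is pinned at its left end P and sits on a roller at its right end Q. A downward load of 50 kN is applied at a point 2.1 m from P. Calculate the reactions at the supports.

P_x = 0, P_y = 27.66 kN, Q_y = 22.34 kN

ΣM about P: Q_y·4.7 − 50·2.1 = 0 → Q_y = 105/4.7 = 22.3404 ≈ 22.34 kN.
ΣF_y = 0: P_y + 22.3404 − 50 = 0 → P_y = 27.66 kN.
ΣF_x = 0: no horizontal applied forces, so P_x = 0.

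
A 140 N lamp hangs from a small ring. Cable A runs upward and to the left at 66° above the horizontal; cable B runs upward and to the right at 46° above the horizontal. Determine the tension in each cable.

ΣF_x = 0: −T_A·cos66° + T_B·cos46° = 0 → T_B = 0.58552·T_A.
ΣF_y = 0: T_A·sin66° + T_B·sin46° = 140.
Substitute: T_A·(0.913545 + 0.58552·0.71934) = 140 → T_A = 104.89 ≈ 104.9 N.
Then T_B = 0.58552 × 104.89 = 61.42 N.

T_A = 104.9 N, T_B = 61.42 N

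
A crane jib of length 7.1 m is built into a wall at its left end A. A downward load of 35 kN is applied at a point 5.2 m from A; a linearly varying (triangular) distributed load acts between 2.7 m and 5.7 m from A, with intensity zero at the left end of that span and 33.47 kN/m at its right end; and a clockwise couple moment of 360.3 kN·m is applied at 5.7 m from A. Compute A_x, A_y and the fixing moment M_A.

Resultant of the triangular load: ½ × 33.47 × 3 = 50.205 kN, acting at 4.7 m from A (one-third of the span from the peak).
ΣF_x = 0: A_x = 0.
ΣF_y = 0: A_y − 35 − ½·33.47·3 = 0 → A_y = 85.20 kN.
ΣM about A: M_A − 35·5.2 − (½·33.47·3)·4.7 − 360.3 = 0 → M_A = 778.3 kN·m.

A_x = 0, A_y = 85.20 kN, M_A = 778.3 kN·m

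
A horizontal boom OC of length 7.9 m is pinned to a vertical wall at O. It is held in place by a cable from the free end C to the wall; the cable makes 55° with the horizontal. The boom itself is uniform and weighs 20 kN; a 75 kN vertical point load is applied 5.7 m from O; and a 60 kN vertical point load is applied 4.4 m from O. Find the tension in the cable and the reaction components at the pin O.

T = 119.1 kN, O_x = 68.29 kN, O_y = 57.47 kN

ΣM about O: T·sin55°·7.9 − 20·3.95 − 75·5.7 − 60·4.4 = 0 → T = 770.5/(7.9·0.819152) = 119.064 ≈ 119.1 kN.
ΣF_x = 0: O_x − T·cos55° = 0 → O_x = 119.064 × 0.573576 = 68.29 kN.
ΣF_y = 0: O_y + T·sin55° − 20 − 75 − 60 = 0 → O_y = 155 − 119.064 × 0.819152 = 57.47 kN.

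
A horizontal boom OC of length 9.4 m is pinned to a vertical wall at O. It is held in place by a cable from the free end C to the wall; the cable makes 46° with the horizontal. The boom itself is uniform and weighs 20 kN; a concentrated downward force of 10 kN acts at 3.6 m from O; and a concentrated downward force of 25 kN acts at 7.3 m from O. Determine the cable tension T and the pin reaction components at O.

T = 46.22 kN, O_x = 32.10 kN, O_y = 21.76 kN

ΣM about O: T·sin46°·9.4 − 20·4.7 − 10·3.6 − 25·7.3 = 0 → T = 312.5/(9.4·0.71934) = 46.2155 ≈ 46.22 kN.
ΣF_x = 0: O_x − T·cos46° = 0 → O_x = 46.2155 × 0.694658 = 32.10 kN.
ΣF_y = 0: O_y + T·sin46° − 20 − 10 − 25 = 0 → O_y = 55 − 46.2155 × 0.71934 = 21.76 kN.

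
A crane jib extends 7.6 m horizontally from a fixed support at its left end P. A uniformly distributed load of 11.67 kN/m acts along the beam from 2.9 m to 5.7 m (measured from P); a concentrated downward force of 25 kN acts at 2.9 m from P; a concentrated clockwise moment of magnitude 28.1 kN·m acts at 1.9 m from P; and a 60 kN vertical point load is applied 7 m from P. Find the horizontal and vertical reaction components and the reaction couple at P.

Resultant of the distributed load: 11.67 × 2.8 = 32.676 kN at 4.3 m from P.
ΣF_x = 0: P_x = 0.
ΣF_y = 0: P_y − 11.67·2.8 − 25 − 60 = 0 → P_y = 117.7 kN.
ΣM about P: M_P − (11.67·2.8)·4.3 − 25·2.9 − 28.1 − 60·7 = 0 → M_P = 661.1 kN·m.

P_x = 0, P_y = 117.7 kN, M_P = 661.1 kN·m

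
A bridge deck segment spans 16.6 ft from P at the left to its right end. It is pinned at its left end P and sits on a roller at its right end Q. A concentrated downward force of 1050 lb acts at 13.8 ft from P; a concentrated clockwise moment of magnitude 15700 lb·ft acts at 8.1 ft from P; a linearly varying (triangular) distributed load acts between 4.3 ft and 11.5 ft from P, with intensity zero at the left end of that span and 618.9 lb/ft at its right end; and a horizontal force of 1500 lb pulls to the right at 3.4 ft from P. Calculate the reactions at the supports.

P_x = -1500 lb, P_y = 238.0 lb, Q_y = 3040 lb

Resultant of the triangular load: ½ × 618.9 × 7.2 = 2228.04 lb, acting at 9.1 ft from P (one-third of the span from the peak).
Taking moments about P: Q_y·16.6 − 1050·13.8 − 15700 − (½·618.9·7.2)·9.1 = 0 → Q_y = 50465.164/16.6 = 3040.07 ≈ 3040 lb.
ΣF_y = 0: P_y + 3040.07 − 1050 − ½·618.9·7.2 = 0 → P_y = 238.0 lb.
ΣF_x = 0: P_x + 1500 = 0 → P_x = -1500 lb.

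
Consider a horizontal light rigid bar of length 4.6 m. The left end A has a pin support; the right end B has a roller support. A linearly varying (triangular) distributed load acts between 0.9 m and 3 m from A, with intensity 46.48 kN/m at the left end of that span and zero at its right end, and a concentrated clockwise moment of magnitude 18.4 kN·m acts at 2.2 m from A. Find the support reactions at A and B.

Resultant of the triangular load: ½ × 46.48 × 2.1 = 48.804 kN, acting at 1.6 m from A (one-third of the span from the peak).
Moments about A: B_y·4.6 − (½·46.48·2.1)·1.6 − 18.4 = 0 → B_y = 96.4864/4.6 = 20.9753 ≈ 20.98 kN.
ΣF_y = 0: A_y + 20.9753 − ½·46.48·2.1 = 0 → A_y = 27.83 kN.
ΣF_x = 0: no horizontal applied forces, so A_x = 0.

A_x = 0, A_y = 27.83 kN, B_y = 20.98 kN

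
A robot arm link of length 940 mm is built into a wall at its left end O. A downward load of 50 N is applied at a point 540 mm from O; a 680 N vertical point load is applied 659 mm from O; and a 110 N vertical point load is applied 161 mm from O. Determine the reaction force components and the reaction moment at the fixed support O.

ΣF_x = 0: O_x = 0.
ΣF_y = 0: O_y − 50 − 680 − 110 = 0 → O_y = 840.0 N.
ΣM about O: M_O − 50·540 − 680·659 − 110·161 = 0 → M_O = 492800 N·mm.

O_x = 0, O_y = 840.0 N, M_O = 492800 N·mm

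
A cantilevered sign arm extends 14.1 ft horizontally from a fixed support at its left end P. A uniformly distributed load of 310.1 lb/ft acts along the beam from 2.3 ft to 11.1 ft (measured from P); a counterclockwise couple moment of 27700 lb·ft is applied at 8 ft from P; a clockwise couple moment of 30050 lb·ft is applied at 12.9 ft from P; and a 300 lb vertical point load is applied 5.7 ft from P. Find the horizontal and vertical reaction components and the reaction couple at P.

P_x = 0, P_y = 3029 lb, M_P = 22340 lb·ft

Resultant of the distributed load: 310.1 × 8.8 = 2728.88 lb at 6.7 ft from P.
ΣF_x = 0: P_x = 0.
ΣF_y = 0: P_y − 310.1·8.8 − 300 = 0 → P_y = 3029 lb.
ΣM about P: M_P − (310.1·8.8)·6.7 + 27700 − 30050 − 300·5.7 = 0 → M_P = 22340 lb·ft.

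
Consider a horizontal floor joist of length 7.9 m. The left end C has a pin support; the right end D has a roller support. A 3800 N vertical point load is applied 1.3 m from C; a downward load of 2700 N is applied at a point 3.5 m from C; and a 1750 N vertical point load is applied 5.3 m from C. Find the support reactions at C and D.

C_x = 0, C_y = 5254 N, D_y = 2996 N

Moments about C: D_y·7.9 − 3800·1.3 − 2700·3.5 − 1750·5.3 = 0 → D_y = 23665/7.9 = 2995.57 ≈ 2996 N.
ΣF_y = 0: C_y + 2995.57 − 3800 − 2700 − 1750 = 0 → C_y = 5254 N.
ΣF_x = 0: no horizontal applied forces, so C_x = 0.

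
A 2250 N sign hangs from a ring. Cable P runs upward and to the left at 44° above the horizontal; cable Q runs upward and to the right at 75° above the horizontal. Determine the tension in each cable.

T_P = 665.8 N, T_Q = 1851 N

ΣF_x = 0: −T_P·cos44° + T_Q·cos75° = 0 → T_Q = 2.77932·T_P.
ΣF_y = 0: T_P·sin44° + T_Q·sin75° = 2250.
Substitute: T_P·(0.694658 + 2.77932·0.965926) = 2250 → T_P = 665.823 ≈ 665.8 N.
Then T_Q = 2.77932 × 665.823 = 1851 N.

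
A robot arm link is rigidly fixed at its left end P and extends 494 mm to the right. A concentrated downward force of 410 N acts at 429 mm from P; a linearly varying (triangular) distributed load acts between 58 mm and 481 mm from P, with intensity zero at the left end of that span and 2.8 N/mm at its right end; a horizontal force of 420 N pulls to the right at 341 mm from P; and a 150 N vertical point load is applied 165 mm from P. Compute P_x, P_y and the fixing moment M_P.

P_x = -420.0 N, P_y = 1152 N, M_P = 402000 N·mm

Resultant of the triangular load: ½ × 2.8 × 423 = 592.2 N, acting at 340 mm from P (one-third of the span from the peak).
ΣF_x = 0: P_x + 420 = 0 → P_x = -420.0 N.
ΣF_y = 0: P_y − 410 − ½·2.8·423 − 150 = 0 → P_y = 1152 N.
ΣM about P: M_P − 410·429 − (½·2.8·423)·340 − 150·165 = 0 → M_P = 402000 N·mm.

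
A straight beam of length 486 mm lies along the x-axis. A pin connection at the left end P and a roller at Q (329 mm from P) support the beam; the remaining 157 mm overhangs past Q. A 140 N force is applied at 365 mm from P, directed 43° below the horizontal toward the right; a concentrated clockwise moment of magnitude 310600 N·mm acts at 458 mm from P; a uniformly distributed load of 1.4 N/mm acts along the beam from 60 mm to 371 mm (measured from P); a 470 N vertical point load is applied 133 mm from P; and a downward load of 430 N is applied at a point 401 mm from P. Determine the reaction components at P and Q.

Resultant of the distributed load: 1.4 × 311 = 435.4 N at 215.5 mm from P.
Moments about P: Q_y·329 − 140·sin43°·365 − 310600 − (1.4·311)·215.5 − 470·133 − 430·401 = 0 → Q_y = 674219/329 = 2049.3 ≈ 2049 N.
ΣF_y = 0: P_y + 2049.3 − 140·sin43° − 1.4·311 − 470 − 430 = 0 → P_y = -618.4 N.
ΣF_x = 0: P_x + 140·cos43° = 0 → P_x = -102.4 N.

P_x = -102.4 N, P_y = -618.4 N, Q_y = 2049 N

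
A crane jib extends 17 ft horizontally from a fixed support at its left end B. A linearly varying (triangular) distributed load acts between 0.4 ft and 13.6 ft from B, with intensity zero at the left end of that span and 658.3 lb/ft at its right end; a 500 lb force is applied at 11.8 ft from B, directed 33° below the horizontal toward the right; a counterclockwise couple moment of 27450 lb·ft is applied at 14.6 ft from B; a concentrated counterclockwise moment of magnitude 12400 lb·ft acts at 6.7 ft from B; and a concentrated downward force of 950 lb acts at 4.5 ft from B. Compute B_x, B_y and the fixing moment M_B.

Resultant of the triangular load: ½ × 658.3 × 13.2 = 4344.78 lb, acting at 9.2 ft from B (one-third of the span from the peak).
ΣF_x = 0: B_x + 500·cos33° = 0 → B_x = -419.3 lb.
ΣF_y = 0: B_y − ½·658.3·13.2 − 500·sin33° − 950 = 0 → B_y = 5567 lb.
ΣM about B: M_B − (½·658.3·13.2)·9.2 − 500·sin33°·11.8 + 27450 + 12400 − 950·4.5 = 0 → M_B = 7610 lb·ft.

B_x = -419.3 lb, B_y = 5567 lb, M_B = 7610 lb·ft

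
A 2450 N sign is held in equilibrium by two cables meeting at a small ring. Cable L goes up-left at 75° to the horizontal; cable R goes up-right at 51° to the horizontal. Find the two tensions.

T_L = 1906 N, T_R = 783.8 N

ΣF_x = 0: −T_L·cos75° + T_R·cos51° = 0 → T_R = 0.411268·T_L.
ΣF_y = 0: T_L·sin75° + T_R·sin51° = 2450.
Substitute: T_L·(0.965926 + 0.411268·0.777146) = 2450 → T_L = 1905.81 ≈ 1906 N.
Then T_R = 0.411268 × 1905.81 = 783.8 N.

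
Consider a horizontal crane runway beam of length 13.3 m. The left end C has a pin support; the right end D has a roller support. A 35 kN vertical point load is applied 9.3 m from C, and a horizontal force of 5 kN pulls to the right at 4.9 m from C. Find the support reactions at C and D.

Moments about C: D_y·13.3 − 35·9.3 = 0 → D_y = 325.5/13.3 = 24.4737 ≈ 24.47 kN.
ΣF_y = 0: C_y + 24.4737 − 35 = 0 → C_y = 10.53 kN.
ΣF_x = 0: C_x + 5 = 0 → C_x = -5.000 kN.

C_x = -5.000 kN, C_y = 10.53 kN, D_y = 24.47 kN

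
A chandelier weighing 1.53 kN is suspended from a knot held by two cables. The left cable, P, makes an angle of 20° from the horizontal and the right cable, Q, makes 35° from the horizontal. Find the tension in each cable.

T_P = 1.530 kN, T_Q = 1.755 kN

ΣF_x = 0: −T_P·cos20° + T_Q·cos35° = 0 → T_Q = 1.14715·T_P.
ΣF_y = 0: T_P·sin20° + T_Q·sin35° = 1.53.
Substitute: T_P·(0.34202 + 1.14715·0.573576) = 1.53 → T_P = 1.530 kN.
Then T_Q = 1.14715 × 1.53 = 1.755 kN.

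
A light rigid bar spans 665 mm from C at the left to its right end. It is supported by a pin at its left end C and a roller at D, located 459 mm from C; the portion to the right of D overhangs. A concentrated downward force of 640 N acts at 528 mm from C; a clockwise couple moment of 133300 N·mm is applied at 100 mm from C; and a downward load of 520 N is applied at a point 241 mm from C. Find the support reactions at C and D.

Moments about C: D_y·459 − 640·528 − 133300 − 520·241 = 0 → D_y = 596540/459 = 1299.65 ≈ 1300 N.
ΣF_y = 0: C_y + 1299.65 − 640 − 520 = 0 → C_y = -139.7 N.
ΣF_x = 0: no horizontal applied forces, so C_x = 0.

C_x = 0, C_y = -139.7 N, D_y = 1300 N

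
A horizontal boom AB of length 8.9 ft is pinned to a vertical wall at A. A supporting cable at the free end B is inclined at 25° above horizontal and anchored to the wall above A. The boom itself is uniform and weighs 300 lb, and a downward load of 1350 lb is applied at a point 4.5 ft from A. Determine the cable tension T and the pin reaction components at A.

ΣM about A: T·sin25°·8.9 − 300·4.45 − 1350·4.5 = 0 → T = 7410/(8.9·0.422618) = 1970.06 ≈ 1970 lb.
ΣF_x = 0: A_x − T·cos25° = 0 → A_x = 1970.06 × 0.906308 = 1785 lb.
ΣF_y = 0: A_y + T·sin25° − 300 − 1350 = 0 → A_y = 1650 − 1970.06 × 0.422618 = 817.4 lb.

T = 1970 lb, A_x = 1785 lb, A_y = 817.4 lb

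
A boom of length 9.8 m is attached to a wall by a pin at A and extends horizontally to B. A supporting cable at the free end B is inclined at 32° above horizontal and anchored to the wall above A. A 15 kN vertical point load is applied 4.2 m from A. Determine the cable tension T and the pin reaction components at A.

ΣM about A: T·sin32°·9.8 − 15·4.2 = 0 → T = 63/(9.8·0.529919) = 12.1312 ≈ 12.13 kN.
ΣF_x = 0: A_x − T·cos32° = 0 → A_x = 12.1312 × 0.848048 = 10.29 kN.
ΣF_y = 0: A_y + T·sin32° − 15 = 0 → A_y = 15 − 12.1312 × 0.529919 = 8.571 kN.

T = 12.13 kN, A_x = 10.29 kN, A_y = 8.571 kN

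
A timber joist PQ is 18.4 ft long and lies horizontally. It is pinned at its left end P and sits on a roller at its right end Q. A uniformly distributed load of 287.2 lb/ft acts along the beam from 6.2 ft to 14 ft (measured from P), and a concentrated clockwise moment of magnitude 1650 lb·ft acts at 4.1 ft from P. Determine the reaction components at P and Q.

Resultant of the distributed load: 287.2 × 7.8 = 2240.16 lb at 10.1 ft from P.
Moments about P: Q_y·18.4 − (287.2·7.8)·10.1 − 1650 = 0 → Q_y = 24275.616/18.4 = 1319.33 ≈ 1319 lb.
ΣF_y = 0: P_y + 1319.33 − 287.2·7.8 = 0 → P_y = 920.8 lb.
ΣF_x = 0: no horizontal applied forces, so P_x = 0.

P_x = 0, P_y = 920.8 lb, Q_y = 1319 lb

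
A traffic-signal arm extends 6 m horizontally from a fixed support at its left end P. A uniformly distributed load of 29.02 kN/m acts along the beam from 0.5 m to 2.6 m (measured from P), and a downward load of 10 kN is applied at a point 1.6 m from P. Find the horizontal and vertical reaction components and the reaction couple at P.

Resultant of the distributed load: 29.02 × 2.1 = 60.942 kN at 1.55 m from P.
ΣF_x = 0: P_x = 0.
ΣF_y = 0: P_y − 29.02·2.1 − 10 = 0 → P_y = 70.94 kN.
ΣM about P: M_P − (29.02·2.1)·1.55 − 10·1.6 = 0 → M_P = 110.5 kN·m.

P_x = 0, P_y = 70.94 kN, M_P = 110.5 kN·m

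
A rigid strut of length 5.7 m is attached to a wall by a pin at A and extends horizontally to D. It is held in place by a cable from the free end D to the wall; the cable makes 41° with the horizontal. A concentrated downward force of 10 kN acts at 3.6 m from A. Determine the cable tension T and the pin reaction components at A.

ΣM about A: T·sin41°·5.7 − 10·3.6 = 0 → T = 36/(5.7·0.656059) = 9.62686 ≈ 9.627 kN.
ΣF_x = 0: A_x − T·cos41° = 0 → A_x = 9.62686 × 0.75471 = 7.265 kN.
ΣF_y = 0: A_y + T·sin41° − 10 = 0 → A_y = 10 − 9.62686 × 0.656059 = 3.684 kN.

T = 9.627 kN, A_x = 7.265 kN, A_y = 3.684 kN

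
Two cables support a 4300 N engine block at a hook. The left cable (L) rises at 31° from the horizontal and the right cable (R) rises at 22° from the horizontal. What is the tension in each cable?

T_L = 4992 N, T_R = 4615 N

ΣF_x = 0: −T_L·cos31° + T_R·cos22° = 0 → T_R = 0.924485·T_L.
ΣF_y = 0: T_L·sin31° + T_R·sin22° = 4300.
Substitute: T_L·(0.515038 + 0.924485·0.374607) = 4300 → T_L = 4992.13 ≈ 4992 N.
Then T_R = 0.924485 × 4992.13 = 4615 N.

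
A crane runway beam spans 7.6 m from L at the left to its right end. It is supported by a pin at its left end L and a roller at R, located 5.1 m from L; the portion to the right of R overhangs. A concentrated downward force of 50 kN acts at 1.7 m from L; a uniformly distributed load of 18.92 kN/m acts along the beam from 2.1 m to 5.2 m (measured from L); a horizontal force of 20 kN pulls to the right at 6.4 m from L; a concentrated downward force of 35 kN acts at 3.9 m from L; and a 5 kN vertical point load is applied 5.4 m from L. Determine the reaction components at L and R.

Resultant of the distributed load: 18.92 × 3.1 = 58.652 kN at 3.65 m from L.
Taking moments about L: R_y·5.1 − 50·1.7 − (18.92·3.1)·3.65 − 35·3.9 − 5·5.4 = 0 → R_y = 462.5798/5.1 = 90.7019 ≈ 90.70 kN.
ΣF_y = 0: L_y + 90.7019 − 50 − 18.92·3.1 − 35 − 5 = 0 → L_y = 57.95 kN.
ΣF_x = 0: L_x + 20 = 0 → L_x = -20.00 kN.

L_x = -20.00 kN, L_y = 57.95 kN, R_y = 90.70 kN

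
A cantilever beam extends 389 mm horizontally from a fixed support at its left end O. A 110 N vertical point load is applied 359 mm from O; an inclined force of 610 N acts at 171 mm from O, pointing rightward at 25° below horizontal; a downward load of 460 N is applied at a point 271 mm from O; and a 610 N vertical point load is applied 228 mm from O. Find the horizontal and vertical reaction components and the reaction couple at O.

O_x = -552.8 N, O_y = 1438 N, M_O = 347300 N·mm

ΣF_x = 0: O_x + 610·cos25° = 0 → O_x = -552.8 N.
ΣF_y = 0: O_y − 110 − 610·sin25° − 460 − 610 = 0 → O_y = 1438 N.
ΣM about O: M_O − 110·359 − 610·sin25°·171 − 460·271 − 610·228 = 0 → M_O = 347300 N·mm.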